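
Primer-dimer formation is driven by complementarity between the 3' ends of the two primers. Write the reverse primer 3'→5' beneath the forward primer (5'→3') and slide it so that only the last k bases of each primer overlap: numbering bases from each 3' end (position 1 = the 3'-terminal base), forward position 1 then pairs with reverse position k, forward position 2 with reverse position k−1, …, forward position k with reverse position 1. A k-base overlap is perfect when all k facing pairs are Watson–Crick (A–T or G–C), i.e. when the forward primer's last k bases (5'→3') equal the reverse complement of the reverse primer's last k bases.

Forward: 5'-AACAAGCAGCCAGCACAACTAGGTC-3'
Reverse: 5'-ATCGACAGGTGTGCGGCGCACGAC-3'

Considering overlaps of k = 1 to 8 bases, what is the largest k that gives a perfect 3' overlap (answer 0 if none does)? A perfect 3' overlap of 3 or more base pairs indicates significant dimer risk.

Last 8 bases (5'→3') — forward …ACTAGGTC, reverse …CGCACGAC.
Reverse complement of the reverse primer's last 8 bases: GTCGTGCG; its first k bases are the reverse complement of the reverse primer's last k bases, so a perfect k-base overlap needs the forward primer's last k bases to equal them.
Comparing (forward last k vs required): k=1: C vs G ✗; k=2: TC vs GT ✗; k=3: GTC vs GTC ✓; k=4: GGTC vs GTCG ✗; k=5: AGGTC vs GTCGT ✗; k=6: TAGGTC vs GTCGTG ✗; k=7: CTAGGTC vs GTCGTGC ✗; k=8: ACTAGGTC vs GTCGTGCG ✗.
Only k = 3 is perfect, so the longest perfect 3' overlap is 3.

Longest perfect overlap: 3 complementary base pairs; significant dimer risk (threshold 3).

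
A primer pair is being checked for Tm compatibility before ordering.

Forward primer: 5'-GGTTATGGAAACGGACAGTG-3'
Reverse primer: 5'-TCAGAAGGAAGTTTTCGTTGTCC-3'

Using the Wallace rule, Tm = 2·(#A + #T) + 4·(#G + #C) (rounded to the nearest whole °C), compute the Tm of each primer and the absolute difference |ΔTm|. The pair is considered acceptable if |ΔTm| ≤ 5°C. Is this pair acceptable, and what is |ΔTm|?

|ΔTm| = 6°C; the pair is not acceptable.

Forward: A=6 T=4 G=8 C=2 → Tm = 2·10 + 4·10 = 60°C.
Reverse: A=5 T=8 G=6 C=4 → Tm = 2·13 + 4·10 = 66°C.
|ΔTm| = |60 − 66| = 6°C, > 5°C.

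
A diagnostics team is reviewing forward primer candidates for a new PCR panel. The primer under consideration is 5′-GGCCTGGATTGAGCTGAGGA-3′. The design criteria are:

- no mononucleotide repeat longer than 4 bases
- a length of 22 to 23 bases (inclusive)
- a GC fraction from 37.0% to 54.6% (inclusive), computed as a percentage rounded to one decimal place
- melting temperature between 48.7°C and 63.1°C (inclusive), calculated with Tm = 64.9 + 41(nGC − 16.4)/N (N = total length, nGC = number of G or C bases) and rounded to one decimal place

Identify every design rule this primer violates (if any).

Base counts: A=4, T=4, G=9, C=3 (length 20).
homopolymer run: longest run = 2 ✓
length: length 20, outside 22–23 ✗
GC content: GC 12/20 = 60.0%, outside 37.0–54.6% ✗
Tm: Tm = 64.9 + 41·(12 − 16.4)/20 = 55.9°C ✓

Fails: length, GC content.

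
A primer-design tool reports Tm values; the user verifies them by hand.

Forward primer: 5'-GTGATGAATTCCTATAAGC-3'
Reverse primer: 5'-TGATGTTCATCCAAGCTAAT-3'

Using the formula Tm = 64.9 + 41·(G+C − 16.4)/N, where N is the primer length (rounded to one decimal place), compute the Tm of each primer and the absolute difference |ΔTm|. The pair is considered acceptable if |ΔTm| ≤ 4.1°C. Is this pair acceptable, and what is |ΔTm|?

|ΔTm| = 1.0°C; the pair is acceptable.

Forward: G+C = 7, N = 19 → Tm = 64.9 + 41·(7 − 16.4)/19 = 44.6°C.
Reverse: G+C = 7, N = 20 → Tm = 64.9 + 41·(7 − 16.4)/20 = 45.6°C.
|ΔTm| = |44.6 − 45.6| = 1.0°C, ≤ 4.1°C.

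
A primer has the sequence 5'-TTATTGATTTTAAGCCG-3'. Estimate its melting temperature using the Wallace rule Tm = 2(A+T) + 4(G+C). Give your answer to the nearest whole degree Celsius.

Base counts: A=4, T=8, G=3, C=2 (length 17).
Tm = 2·(4+8) + 4·(3+2) = 2·12 + 4·5 = 24 + 20 = 44°C.

44°C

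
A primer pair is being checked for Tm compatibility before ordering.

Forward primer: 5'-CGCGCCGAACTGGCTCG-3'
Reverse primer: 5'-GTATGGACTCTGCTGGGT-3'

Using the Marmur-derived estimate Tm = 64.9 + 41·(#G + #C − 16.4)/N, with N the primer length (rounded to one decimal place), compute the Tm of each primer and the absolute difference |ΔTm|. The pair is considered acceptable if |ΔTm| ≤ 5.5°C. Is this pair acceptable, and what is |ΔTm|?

Forward: G+C = 13, N = 17 → Tm = 64.9 + 41·(13 − 16.4)/17 = 56.7°C.
Reverse: G+C = 10, N = 18 → Tm = 64.9 + 41·(10 − 16.4)/18 = 50.3°C.
|ΔTm| = |56.7 − 50.3| = 6.4°C, > 5.5°C.

|ΔTm| = 6.4°C; the pair is not acceptable.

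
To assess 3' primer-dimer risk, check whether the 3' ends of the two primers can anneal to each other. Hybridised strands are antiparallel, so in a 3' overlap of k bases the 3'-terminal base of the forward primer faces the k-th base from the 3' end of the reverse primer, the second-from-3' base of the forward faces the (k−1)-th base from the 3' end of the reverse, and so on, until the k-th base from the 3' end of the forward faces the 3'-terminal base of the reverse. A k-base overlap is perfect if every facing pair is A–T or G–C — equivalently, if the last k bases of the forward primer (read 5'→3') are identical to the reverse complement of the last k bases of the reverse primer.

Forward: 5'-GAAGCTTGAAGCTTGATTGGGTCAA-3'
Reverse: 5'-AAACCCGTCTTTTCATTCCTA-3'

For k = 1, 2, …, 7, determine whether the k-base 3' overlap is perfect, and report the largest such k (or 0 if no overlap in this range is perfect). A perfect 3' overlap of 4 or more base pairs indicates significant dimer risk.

Longest perfect overlap: 0 complementary base pairs; below the dimer-risk threshold (threshold 4).

Last 7 bases (5'→3') — forward …GGGTCAA, reverse …ATTCCTA.
Reverse complement of the reverse primer's last 7 bases: TAGGAAT; its first k bases are the reverse complement of the reverse primer's last k bases, so a perfect k-base overlap needs the forward primer's last k bases to equal them.
Comparing (forward last k vs required): k=1: A vs T ✗; k=2: AA vs TA ✗; k=3: CAA vs TAG ✗; k=4: TCAA vs TAGG ✗; k=5: GTCAA vs TAGGA ✗; k=6: GGTCAA vs TAGGAA ✗; k=7: GGGTCAA vs TAGGAAT ✗.
No overlap length from 1 to 7 is perfect, so the longest perfect 3' overlap is 0.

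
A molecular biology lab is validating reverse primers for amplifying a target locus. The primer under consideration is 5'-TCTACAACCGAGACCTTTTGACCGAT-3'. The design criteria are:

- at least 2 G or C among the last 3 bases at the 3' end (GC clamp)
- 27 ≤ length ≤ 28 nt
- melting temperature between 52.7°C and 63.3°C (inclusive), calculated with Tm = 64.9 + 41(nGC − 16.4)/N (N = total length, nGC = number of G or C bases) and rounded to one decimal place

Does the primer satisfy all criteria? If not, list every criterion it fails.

Base counts: A=7, T=7, G=4, C=8 (length 26).
GC clamp: 3' end GAT has 1 G/C, need ≥2 ✗
length: length 26, outside 27–28 ✗
Tm: Tm = 64.9 + 41·(12 − 16.4)/26 = 58.0°C ✓

Fails: GC clamp, length.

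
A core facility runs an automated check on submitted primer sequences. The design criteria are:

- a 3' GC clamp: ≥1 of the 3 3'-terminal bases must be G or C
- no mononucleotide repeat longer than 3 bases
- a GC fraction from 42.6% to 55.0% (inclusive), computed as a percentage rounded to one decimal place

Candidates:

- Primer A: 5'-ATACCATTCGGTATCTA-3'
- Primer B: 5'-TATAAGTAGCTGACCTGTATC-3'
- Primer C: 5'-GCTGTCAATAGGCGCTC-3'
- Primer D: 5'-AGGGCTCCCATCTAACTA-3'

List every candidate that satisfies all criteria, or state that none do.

Primer D only.

Primer A (17 nt, A=5 T=6 G=2 C=4): 3' end CTA has 1 G/C ✓; longest run = 2 ✓; GC 6/17 = 35.3%, outside 42.6–55.0% ✗ — fails.
Primer B (21 nt, A=6 T=7 G=4 C=4): 3' end ATC has 1 G/C ✓; longest run = 2 ✓; GC 8/21 = 38.1%, outside 42.6–55.0% ✗ — fails.
Primer C (17 nt, A=3 T=4 G=5 C=5): 3' end CTC has 2 G/C ✓; longest run = 2 ✓; GC 10/17 = 58.8%, outside 42.6–55.0% ✗ — fails.
Primer D (18 nt, A=5 T=4 G=3 C=6): 3' end CTA has 1 G/C ✓; longest run = 3 ✓; GC 9/18 = 50.0% ✓ — passes.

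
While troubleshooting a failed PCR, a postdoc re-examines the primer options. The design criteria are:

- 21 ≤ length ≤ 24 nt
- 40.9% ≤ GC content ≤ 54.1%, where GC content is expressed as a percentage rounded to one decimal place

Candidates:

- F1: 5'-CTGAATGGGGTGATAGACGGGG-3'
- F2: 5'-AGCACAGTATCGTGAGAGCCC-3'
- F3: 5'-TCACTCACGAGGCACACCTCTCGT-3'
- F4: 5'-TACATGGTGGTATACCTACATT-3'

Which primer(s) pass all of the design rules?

F1 (22 nt, A=5 T=4 G=11 C=2): length 22 ✓; GC 13/22 = 59.1%, outside 40.9–54.1% ✗ — fails.
F2 (21 nt, A=6 T=3 G=6 C=6): length 21 ✓; GC 12/21 = 57.1%, outside 40.9–54.1% ✗ — fails.
F3 (24 nt, A=5 T=5 G=4 C=10): length 24 ✓; GC 14/24 = 58.3%, outside 40.9–54.1% ✗ — fails.
F4 (22 nt, A=6 T=8 G=4 C=4): length 22 ✓; GC 8/22 = 36.4%, outside 40.9–54.1% ✗ — fails.

None of the candidates satisfy all criteria.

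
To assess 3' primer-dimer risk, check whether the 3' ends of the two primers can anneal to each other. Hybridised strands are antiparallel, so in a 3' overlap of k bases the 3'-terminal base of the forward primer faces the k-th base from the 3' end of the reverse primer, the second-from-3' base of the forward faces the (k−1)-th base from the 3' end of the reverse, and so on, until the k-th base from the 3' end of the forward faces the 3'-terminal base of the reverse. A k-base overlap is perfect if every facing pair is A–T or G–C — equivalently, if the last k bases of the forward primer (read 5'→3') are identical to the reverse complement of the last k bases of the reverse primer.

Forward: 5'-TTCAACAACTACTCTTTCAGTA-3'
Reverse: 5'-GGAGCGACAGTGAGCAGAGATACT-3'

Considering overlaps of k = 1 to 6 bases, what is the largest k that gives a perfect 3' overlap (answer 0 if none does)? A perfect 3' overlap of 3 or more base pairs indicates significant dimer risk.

Longest perfect overlap: 4 complementary base pairs; significant dimer risk (threshold 3).

Last 6 bases (5'→3') — forward …TCAGTA, reverse …GATACT.
Reverse complement of the reverse primer's last 6 bases: AGTATC; its first k bases are the reverse complement of the reverse primer's last k bases, so a perfect k-base overlap needs the forward primer's last k bases to equal them.
Comparing (forward last k vs required): k=1: A vs A ✓; k=2: TA vs AG ✗; k=3: GTA vs AGT ✗; k=4: AGTA vs AGTA ✓; k=5: CAGTA vs AGTAT ✗; k=6: TCAGTA vs AGTATC ✗.
Perfect overlaps at k = 1, 4; the largest is 4.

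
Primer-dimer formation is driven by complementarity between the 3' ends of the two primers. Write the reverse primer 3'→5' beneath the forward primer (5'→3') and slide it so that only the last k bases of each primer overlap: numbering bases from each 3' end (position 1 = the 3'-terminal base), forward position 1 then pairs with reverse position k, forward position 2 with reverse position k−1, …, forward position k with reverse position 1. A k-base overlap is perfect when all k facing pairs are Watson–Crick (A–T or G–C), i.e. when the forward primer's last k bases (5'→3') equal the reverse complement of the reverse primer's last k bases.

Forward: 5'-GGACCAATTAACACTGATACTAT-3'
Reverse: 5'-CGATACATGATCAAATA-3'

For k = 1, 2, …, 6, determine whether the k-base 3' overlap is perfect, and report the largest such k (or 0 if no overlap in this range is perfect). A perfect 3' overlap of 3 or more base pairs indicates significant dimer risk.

Last 6 bases (5'→3') — forward …TACTAT, reverse …CAAATA.
Reverse complement of the reverse primer's last 6 bases: TATTTG; its first k bases are the reverse complement of the reverse primer's last k bases, so a perfect k-base overlap needs the forward primer's last k bases to equal them.
Comparing (forward last k vs required): k=1: T vs T ✓; k=2: AT vs TA ✗; k=3: TAT vs TAT ✓; k=4: CTAT vs TATT ✗; k=5: ACTAT vs TATTT ✗; k=6: TACTAT vs TATTTG ✗.
Perfect overlaps at k = 1, 3; the largest is 3.

Longest perfect overlap: 3 complementary base pairs; significant dimer risk (threshold 3).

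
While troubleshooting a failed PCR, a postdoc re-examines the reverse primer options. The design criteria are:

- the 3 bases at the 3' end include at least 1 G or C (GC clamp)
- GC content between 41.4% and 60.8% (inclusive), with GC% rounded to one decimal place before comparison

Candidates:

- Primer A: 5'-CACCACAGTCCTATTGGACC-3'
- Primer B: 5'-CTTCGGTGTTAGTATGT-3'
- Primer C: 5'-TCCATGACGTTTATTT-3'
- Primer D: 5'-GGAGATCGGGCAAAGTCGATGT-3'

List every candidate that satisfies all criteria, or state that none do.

Primer A (20 nt, A=5 T=4 G=3 C=8): 3' end ACC has 2 G/C ✓; GC 11/20 = 55.0% ✓ — passes.
Primer B (17 nt, A=2 T=8 G=5 C=2): 3' end TGT has 1 G/C ✓; GC 7/17 = 41.2%, outside 41.4–60.8% ✗ — fails.
Primer C (16 nt, A=3 T=8 G=2 C=3): 3' end TTT has 0 G/C, need ≥1 ✗; GC 5/16 = 31.3%, outside 41.4–60.8% ✗ — fails.
Primer D (22 nt, A=6 T=4 G=9 C=3): 3' end TGT has 1 G/C ✓; GC 12/22 = 54.5% ✓ — passes.

Primer A and Primer D.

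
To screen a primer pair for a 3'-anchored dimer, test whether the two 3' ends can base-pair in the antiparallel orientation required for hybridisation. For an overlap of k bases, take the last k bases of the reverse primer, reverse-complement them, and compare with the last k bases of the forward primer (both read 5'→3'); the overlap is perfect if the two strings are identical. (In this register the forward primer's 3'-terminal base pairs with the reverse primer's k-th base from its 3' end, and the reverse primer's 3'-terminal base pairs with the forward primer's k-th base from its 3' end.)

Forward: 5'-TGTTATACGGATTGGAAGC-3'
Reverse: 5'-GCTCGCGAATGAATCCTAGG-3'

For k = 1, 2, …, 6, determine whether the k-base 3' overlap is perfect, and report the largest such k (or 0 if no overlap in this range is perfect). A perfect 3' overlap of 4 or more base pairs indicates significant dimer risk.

Longest perfect overlap: 1 complementary base pair; below the dimer-risk threshold (threshold 4).

Last 6 bases (5'→3') — forward …GGAAGC, reverse …CCTAGG.
Reverse complement of the reverse primer's last 6 bases: CCTAGG; its first k bases are the reverse complement of the reverse primer's last k bases, so a perfect k-base overlap needs the forward primer's last k bases to equal them.
Comparing (forward last k vs required): k=1: C vs C ✓; k=2: GC vs CC ✗; k=3: AGC vs CCT ✗; k=4: AAGC vs CCTA ✗; k=5: GAAGC vs CCTAG ✗; k=6: GGAAGC vs CCTAGG ✗.
Only k = 1 is perfect, so the longest perfect 3' overlap is 1.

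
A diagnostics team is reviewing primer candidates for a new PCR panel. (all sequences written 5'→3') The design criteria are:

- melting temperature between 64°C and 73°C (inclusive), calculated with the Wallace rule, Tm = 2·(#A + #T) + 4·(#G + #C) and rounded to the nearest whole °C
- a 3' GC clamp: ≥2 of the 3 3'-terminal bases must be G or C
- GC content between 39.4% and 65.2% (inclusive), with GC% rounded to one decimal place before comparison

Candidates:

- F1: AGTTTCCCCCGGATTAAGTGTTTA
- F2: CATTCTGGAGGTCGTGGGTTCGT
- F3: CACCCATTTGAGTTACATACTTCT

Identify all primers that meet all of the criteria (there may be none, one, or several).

F2 only.

F1 (24 nt, A=5 T=9 G=5 C=5): Tm = 2·14 + 4·10 = 68°C ✓; 3' end TTA has 0 G/C, need ≥2 ✗; GC 10/24 = 41.7% ✓ — fails.
F2 (23 nt, A=2 T=8 G=9 C=4): Tm = 2·10 + 4·13 = 72°C ✓; 3' end CGT has 2 G/C ✓; GC 13/23 = 56.5% ✓ — passes.
F3 (24 nt, A=6 T=9 G=2 C=7): Tm = 2·15 + 4·9 = 66°C ✓; 3' end TCT has 1 G/C, need ≥2 ✗; GC 9/24 = 37.5%, outside 39.4–65.2% ✗ — fails.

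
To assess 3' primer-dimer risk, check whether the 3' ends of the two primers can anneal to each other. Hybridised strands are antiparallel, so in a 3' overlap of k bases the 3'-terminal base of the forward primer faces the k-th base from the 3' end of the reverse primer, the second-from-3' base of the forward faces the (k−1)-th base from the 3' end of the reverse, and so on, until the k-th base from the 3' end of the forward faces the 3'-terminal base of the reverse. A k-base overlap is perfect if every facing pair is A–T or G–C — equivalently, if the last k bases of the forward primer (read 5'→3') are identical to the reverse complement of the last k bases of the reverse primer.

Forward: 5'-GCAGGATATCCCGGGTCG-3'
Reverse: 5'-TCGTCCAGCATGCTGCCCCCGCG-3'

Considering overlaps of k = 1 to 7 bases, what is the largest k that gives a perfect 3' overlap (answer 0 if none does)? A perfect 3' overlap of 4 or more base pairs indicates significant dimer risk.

Longest perfect overlap: 2 complementary base pairs; below the dimer-risk threshold (threshold 4).

Last 7 bases (5'→3') — forward …CGGGTCG, reverse …CCCCGCG.
Reverse complement of the reverse primer's last 7 bases: CGCGGGG; its first k bases are the reverse complement of the reverse primer's last k bases, so a perfect k-base overlap needs the forward primer's last k bases to equal them.
Comparing (forward last k vs required): k=1: G vs C ✗; k=2: CG vs CG ✓; k=3: TCG vs CGC ✗; k=4: GTCG vs CGCG ✗; k=5: GGTCG vs CGCGG ✗; k=6: GGGTCG vs CGCGGG ✗; k=7: CGGGTCG vs CGCGGGG ✗.
Only k = 2 is perfect, so the longest perfect 3' overlap is 2.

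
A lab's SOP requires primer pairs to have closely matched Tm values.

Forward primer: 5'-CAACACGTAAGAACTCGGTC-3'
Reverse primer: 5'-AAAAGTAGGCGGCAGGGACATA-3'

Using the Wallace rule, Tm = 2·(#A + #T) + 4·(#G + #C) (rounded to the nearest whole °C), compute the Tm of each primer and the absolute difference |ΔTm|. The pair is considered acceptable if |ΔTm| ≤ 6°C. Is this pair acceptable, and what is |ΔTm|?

Forward: A=7 T=3 G=4 C=6 → Tm = 2·10 + 4·10 = 60°C.
Reverse: A=9 T=2 G=8 C=3 → Tm = 2·11 + 4·11 = 66°C.
|ΔTm| = |60 − 66| = 6°C, ≤ 6°C.

|ΔTm| = 6°C; the pair is acceptable.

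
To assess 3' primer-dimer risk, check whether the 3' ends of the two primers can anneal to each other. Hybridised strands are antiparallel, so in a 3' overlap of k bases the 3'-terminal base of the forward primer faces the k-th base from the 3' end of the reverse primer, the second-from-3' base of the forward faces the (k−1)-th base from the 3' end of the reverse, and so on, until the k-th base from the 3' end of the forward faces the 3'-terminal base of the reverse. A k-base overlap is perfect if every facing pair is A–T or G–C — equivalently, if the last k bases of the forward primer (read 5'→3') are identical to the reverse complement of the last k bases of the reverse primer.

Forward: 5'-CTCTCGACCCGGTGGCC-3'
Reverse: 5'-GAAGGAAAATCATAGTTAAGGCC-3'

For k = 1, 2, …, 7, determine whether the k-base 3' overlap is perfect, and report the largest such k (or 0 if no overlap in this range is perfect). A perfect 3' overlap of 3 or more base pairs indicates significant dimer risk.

Last 7 bases (5'→3') — forward …GGTGGCC, reverse …TAAGGCC.
Reverse complement of the reverse primer's last 7 bases: GGCCTTA; its first k bases are the reverse complement of the reverse primer's last k bases, so a perfect k-base overlap needs the forward primer's last k bases to equal them.
Comparing (forward last k vs required): k=1: C vs G ✗; k=2: CC vs GG ✗; k=3: GCC vs GGC ✗; k=4: GGCC vs GGCC ✓; k=5: TGGCC vs GGCCT ✗; k=6: GTGGCC vs GGCCTT ✗; k=7: GGTGGCC vs GGCCTTA ✗.
Only k = 4 is perfect, so the longest perfect 3' overlap is 4.

Longest perfect overlap: 4 complementary base pairs; significant dimer risk (threshold 3).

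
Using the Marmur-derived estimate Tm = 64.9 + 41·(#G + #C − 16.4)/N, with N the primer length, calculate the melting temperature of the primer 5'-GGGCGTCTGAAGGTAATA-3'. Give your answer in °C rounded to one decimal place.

48.0°C

Base counts: A=5, T=4, G=7, C=2; G+C = 9, N = 18.
Tm = 64.9 + 41·(9 − 16.4)/18 = 64.9 + -303.40/18 = 48.0°C.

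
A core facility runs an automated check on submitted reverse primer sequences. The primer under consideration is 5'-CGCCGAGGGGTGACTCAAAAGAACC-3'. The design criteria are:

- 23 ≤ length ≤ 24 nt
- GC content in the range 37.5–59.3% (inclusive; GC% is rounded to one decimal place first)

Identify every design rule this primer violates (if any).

Base counts: A=8, T=2, G=8, C=7 (length 25).
length: length 25, outside 23–24 ✗
GC content: GC 15/25 = 60.0%, outside 37.5–59.3% ✗

Fails: length, GC content.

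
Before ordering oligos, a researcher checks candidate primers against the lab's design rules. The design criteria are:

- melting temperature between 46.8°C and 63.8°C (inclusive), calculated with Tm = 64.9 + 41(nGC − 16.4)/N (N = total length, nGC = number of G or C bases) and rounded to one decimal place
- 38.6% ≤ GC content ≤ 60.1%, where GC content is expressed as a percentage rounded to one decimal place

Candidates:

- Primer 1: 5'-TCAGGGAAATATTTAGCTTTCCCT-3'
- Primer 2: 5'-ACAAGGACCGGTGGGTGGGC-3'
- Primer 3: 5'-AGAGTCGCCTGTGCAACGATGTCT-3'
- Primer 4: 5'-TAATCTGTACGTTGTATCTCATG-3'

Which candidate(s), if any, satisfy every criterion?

Primer 3 only.

Primer 1 (24 nt, A=6 T=9 G=4 C=5): Tm = 64.9 + 41·(9 − 16.4)/24 = 52.3°C ✓; GC 9/24 = 37.5%, outside 38.6–60.1% ✗ — fails.
Primer 2 (20 nt, A=4 T=2 G=10 C=4): Tm = 64.9 + 41·(14 − 16.4)/20 = 60.0°C ✓; GC 14/20 = 70.0%, outside 38.6–60.1% ✗ — fails.
Primer 3 (24 nt, A=5 T=6 G=7 C=6): Tm = 64.9 + 41·(13 − 16.4)/24 = 59.1°C ✓; GC 13/24 = 54.2% ✓ — passes.
Primer 4 (23 nt, A=5 T=10 G=4 C=4): Tm = 64.9 + 41·(8 − 16.4)/23 = 49.9°C ✓; GC 8/23 = 34.8%, outside 38.6–60.1% ✗ — fails.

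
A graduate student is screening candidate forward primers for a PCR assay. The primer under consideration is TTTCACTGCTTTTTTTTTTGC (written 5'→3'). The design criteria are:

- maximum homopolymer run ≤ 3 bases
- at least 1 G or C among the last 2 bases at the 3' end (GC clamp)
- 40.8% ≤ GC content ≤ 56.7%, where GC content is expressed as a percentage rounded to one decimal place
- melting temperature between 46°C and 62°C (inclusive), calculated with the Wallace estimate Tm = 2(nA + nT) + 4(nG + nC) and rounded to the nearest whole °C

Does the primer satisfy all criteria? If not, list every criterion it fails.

Fails: homopolymer run, GC content.

Base counts: A=1, T=14, G=2, C=4 (length 21).
homopolymer run: longest run = 10, exceeds 3 ✗
GC clamp: 3' end GC has 2 G/C ✓
GC content: GC 6/21 = 28.6%, outside 40.8–56.7% ✗
Tm: Tm = 2·15 + 4·6 = 54°C ✓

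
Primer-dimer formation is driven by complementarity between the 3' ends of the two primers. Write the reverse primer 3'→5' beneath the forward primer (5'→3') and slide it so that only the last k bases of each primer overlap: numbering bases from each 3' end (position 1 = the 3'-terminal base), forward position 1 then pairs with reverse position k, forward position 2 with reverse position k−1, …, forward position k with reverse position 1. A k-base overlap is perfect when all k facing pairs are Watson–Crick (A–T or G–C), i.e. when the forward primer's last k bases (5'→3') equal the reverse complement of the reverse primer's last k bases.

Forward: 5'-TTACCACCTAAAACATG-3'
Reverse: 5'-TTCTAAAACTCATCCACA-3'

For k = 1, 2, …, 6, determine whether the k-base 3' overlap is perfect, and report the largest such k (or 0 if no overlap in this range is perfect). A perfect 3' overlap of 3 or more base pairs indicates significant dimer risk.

Longest perfect overlap: 2 complementary base pairs; below the dimer-risk threshold (threshold 3).

Last 6 bases (5'→3') — forward …AACATG, reverse …TCCACA.
Reverse complement of the reverse primer's last 6 bases: TGTGGA; its first k bases are the reverse complement of the reverse primer's last k bases, so a perfect k-base overlap needs the forward primer's last k bases to equal them.
Comparing (forward last k vs required): k=1: G vs T ✗; k=2: TG vs TG ✓; k=3: ATG vs TGT ✗; k=4: CATG vs TGTG ✗; k=5: ACATG vs TGTGG ✗; k=6: AACATG vs TGTGGA ✗.
Only k = 2 is perfect, so the longest perfect 3' overlap is 2.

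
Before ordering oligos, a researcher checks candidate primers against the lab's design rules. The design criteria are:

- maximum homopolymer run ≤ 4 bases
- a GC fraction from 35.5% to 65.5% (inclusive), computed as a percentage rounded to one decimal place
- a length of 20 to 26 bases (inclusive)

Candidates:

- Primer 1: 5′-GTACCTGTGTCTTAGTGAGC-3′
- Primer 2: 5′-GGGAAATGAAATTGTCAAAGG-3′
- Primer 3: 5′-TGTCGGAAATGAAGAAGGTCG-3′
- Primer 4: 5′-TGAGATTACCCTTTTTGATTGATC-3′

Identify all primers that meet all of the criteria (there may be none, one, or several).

Primer 1 (20 nt, A=3 T=7 G=6 C=4): longest run = 2 ✓; GC 10/20 = 50.0% ✓; length 20 ✓ — passes.
Primer 2 (21 nt, A=9 T=4 G=7 C=1): longest run = 3 ✓; GC 8/21 = 38.1% ✓; length 21 ✓ — passes.
Primer 3 (21 nt, A=7 T=4 G=8 C=2): longest run = 3 ✓; GC 10/21 = 47.6% ✓; length 21 ✓ — passes.
Primer 4 (24 nt, A=5 T=11 G=4 C=4): longest run = 5, exceeds 4 ✗; GC 8/24 = 33.3%, outside 35.5–65.5% ✗; length 24 ✓ — fails.

Primer 1, Primer 2 and Primer 3.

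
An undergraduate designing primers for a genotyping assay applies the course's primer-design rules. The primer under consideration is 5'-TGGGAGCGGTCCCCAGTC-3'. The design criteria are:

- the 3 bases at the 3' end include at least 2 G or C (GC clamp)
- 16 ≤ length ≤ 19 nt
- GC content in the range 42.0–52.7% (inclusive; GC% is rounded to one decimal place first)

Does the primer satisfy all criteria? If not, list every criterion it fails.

Base counts: A=2, T=3, G=7, C=6 (length 18).
GC clamp: 3' end GTC has 2 G/C ✓
length: length 18 ✓
GC content: GC 13/18 = 72.2%, outside 42.0–52.7% ✗

Fails: GC content.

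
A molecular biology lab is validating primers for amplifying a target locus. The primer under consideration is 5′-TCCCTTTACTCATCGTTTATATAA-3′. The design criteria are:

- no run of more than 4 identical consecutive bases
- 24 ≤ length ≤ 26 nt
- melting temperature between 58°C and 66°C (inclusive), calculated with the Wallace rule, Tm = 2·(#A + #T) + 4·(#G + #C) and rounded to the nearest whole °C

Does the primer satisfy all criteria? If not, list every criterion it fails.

Meets all criteria.

Base counts: A=6, T=11, G=1, C=6 (length 24).
homopolymer run: longest run = 3 ✓
length: length 24 ✓
Tm: Tm = 2·17 + 4·7 = 62°C ✓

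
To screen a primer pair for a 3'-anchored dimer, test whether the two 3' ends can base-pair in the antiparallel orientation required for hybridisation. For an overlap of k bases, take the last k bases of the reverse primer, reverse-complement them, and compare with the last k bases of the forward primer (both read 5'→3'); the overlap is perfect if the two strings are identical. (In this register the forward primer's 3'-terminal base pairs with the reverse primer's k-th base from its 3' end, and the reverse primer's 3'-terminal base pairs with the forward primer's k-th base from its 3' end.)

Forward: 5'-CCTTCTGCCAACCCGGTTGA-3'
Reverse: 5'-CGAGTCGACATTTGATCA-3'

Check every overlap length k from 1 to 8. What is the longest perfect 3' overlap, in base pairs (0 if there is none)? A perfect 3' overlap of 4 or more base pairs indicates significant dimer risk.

Longest perfect overlap: 3 complementary base pairs; below the dimer-risk threshold (threshold 4).

Last 8 bases (5'→3') — forward …CCGGTTGA, reverse …TTTGATCA.
Reverse complement of the reverse primer's last 8 bases: TGATCAAA; its first k bases are the reverse complement of the reverse primer's last k bases, so a perfect k-base overlap needs the forward primer's last k bases to equal them.
Comparing (forward last k vs required): k=1: A vs T ✗; k=2: GA vs TG ✗; k=3: TGA vs TGA ✓; k=4: TTGA vs TGAT ✗; k=5: GTTGA vs TGATC ✗; k=6: GGTTGA vs TGATCA ✗; k=7: CGGTTGA vs TGATCAA ✗; k=8: CCGGTTGA vs TGATCAAA ✗.
Only k = 3 is perfect, so the longest perfect 3' overlap is 3.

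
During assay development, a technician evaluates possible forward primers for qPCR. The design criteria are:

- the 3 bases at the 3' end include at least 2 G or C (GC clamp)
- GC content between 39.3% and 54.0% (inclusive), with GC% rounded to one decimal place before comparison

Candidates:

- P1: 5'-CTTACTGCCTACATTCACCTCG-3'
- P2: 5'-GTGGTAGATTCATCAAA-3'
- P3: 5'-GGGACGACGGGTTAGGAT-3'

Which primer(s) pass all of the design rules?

P1 only.

P1 (22 nt, A=4 T=7 G=2 C=9): 3' end TCG has 2 G/C ✓; GC 11/22 = 50.0% ✓ — passes.
P2 (17 nt, A=6 T=5 G=4 C=2): 3' end AAA has 0 G/C, need ≥2 ✗; GC 6/17 = 35.3%, outside 39.3–54.0% ✗ — fails.
P3 (18 nt, A=4 T=3 G=9 C=2): 3' end GAT has 1 G/C, need ≥2 ✗; GC 11/18 = 61.1%, outside 39.3–54.0% ✗ — fails.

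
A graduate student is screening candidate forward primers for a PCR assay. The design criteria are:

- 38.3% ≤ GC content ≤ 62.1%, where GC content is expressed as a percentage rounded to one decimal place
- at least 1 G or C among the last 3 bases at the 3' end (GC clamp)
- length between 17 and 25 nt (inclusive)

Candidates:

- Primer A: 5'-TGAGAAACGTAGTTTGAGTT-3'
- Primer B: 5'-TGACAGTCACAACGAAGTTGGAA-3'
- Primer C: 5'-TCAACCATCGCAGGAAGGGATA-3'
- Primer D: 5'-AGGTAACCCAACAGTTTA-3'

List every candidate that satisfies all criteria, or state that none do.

Primer B only.

Primer A (20 nt, A=6 T=7 G=6 C=1): GC 7/20 = 35.0%, outside 38.3–62.1% ✗; 3' end GTT has 1 G/C ✓; length 20 ✓ — fails.
Primer B (23 nt, A=9 T=4 G=6 C=4): GC 10/23 = 43.5% ✓; 3' end GAA has 1 G/C ✓; length 23 ✓ — passes.
Primer C (22 nt, A=8 T=3 G=6 C=5): GC 11/22 = 50.0% ✓; 3' end ATA has 0 G/C, need ≥1 ✗; length 22 ✓ — fails.
Primer D (18 nt, A=7 T=4 G=3 C=4): GC 7/18 = 38.9% ✓; 3' end TTA has 0 G/C, need ≥1 ✗; length 18 ✓ — fails.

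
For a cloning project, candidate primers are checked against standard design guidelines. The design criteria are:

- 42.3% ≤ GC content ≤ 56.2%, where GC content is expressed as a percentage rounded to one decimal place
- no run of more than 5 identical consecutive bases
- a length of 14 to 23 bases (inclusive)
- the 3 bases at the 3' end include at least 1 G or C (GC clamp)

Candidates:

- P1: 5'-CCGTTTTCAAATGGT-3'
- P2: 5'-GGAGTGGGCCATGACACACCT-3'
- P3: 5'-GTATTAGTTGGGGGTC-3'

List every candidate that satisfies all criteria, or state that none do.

P1 (15 nt, A=3 T=6 G=3 C=3): GC 6/15 = 40.0%, outside 42.3–56.2% ✗; longest run = 4 ✓; length 15 ✓; 3' end GGT has 2 G/C ✓ — fails.
P2 (21 nt, A=5 T=3 G=7 C=6): GC 13/21 = 61.9%, outside 42.3–56.2% ✗; longest run = 3 ✓; length 21 ✓; 3' end CCT has 2 G/C ✓ — fails.
P3 (16 nt, A=2 T=6 G=7 C=1): GC 8/16 = 50.0% ✓; longest run = 5 ✓; length 16 ✓; 3' end GTC has 2 G/C ✓ — passes.

P3 only.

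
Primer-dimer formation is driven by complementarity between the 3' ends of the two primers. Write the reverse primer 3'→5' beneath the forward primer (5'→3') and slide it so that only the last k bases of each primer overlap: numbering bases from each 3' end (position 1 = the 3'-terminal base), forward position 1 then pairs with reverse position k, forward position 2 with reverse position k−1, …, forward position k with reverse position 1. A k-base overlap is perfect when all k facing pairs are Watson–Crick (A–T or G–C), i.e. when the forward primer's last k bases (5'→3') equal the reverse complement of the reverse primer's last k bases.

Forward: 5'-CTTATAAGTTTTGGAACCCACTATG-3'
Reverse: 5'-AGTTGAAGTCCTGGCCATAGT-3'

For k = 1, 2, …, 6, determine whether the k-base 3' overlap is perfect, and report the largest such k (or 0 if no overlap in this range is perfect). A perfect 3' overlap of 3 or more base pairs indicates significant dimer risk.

Last 6 bases (5'→3') — forward …ACTATG, reverse …CATAGT.
Reverse complement of the reverse primer's last 6 bases: ACTATG; its first k bases are the reverse complement of the reverse primer's last k bases, so a perfect k-base overlap needs the forward primer's last k bases to equal them.
Comparing (forward last k vs required): k=1: G vs A ✗; k=2: TG vs AC ✗; k=3: ATG vs ACT ✗; k=4: TATG vs ACTA ✗; k=5: CTATG vs ACTAT ✗; k=6: ACTATG vs ACTATG ✓.
Only k = 6 is perfect, so the longest perfect 3' overlap is 6.

Longest perfect overlap: 6 complementary base pairs; significant dimer risk (threshold 3).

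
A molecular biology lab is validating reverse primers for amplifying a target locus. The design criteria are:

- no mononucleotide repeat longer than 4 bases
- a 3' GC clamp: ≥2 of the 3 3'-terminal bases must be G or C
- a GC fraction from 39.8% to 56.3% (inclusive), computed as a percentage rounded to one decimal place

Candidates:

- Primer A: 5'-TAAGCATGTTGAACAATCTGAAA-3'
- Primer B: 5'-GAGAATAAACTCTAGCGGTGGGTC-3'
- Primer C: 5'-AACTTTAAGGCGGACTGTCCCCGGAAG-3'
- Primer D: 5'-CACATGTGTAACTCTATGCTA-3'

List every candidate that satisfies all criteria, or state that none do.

Primer B only.

Primer A (23 nt, A=10 T=6 G=4 C=3): longest run = 3 ✓; 3' end AAA has 0 G/C, need ≥2 ✗; GC 7/23 = 30.4%, outside 39.8–56.3% ✗ — fails.
Primer B (24 nt, A=7 T=5 G=8 C=4): longest run = 3 ✓; 3' end GTC has 2 G/C ✓; GC 12/24 = 50.0% ✓ — passes.
Primer C (27 nt, A=7 T=5 G=8 C=7): longest run = 4 ✓; 3' end AAG has 1 G/C, need ≥2 ✗; GC 15/27 = 55.6% ✓ — fails.
Primer D (21 nt, A=6 T=7 G=3 C=5): longest run = 2 ✓; 3' end CTA has 1 G/C, need ≥2 ✗; GC 8/21 = 38.1%, outside 39.8–56.3% ✗ — fails.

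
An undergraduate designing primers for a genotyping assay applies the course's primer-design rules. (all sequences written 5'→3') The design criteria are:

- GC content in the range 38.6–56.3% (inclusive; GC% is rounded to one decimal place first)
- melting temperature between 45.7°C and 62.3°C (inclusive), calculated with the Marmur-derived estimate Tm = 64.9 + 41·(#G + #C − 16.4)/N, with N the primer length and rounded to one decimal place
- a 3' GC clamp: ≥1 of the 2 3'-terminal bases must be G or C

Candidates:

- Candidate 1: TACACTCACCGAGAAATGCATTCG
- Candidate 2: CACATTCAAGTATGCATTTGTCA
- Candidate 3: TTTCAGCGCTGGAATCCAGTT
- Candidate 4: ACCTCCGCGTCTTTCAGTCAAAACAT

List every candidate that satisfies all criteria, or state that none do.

Candidate 1 only.

Candidate 1 (24 nt, A=8 T=5 G=4 C=7): GC 11/24 = 45.8% ✓; Tm = 64.9 + 41·(11 − 16.4)/24 = 55.7°C ✓; 3' end CG has 2 G/C ✓ — passes.
Candidate 2 (23 nt, A=7 T=8 G=3 C=5): GC 8/23 = 34.8%, outside 38.6–56.3% ✗; Tm = 64.9 + 41·(8 − 16.4)/23 = 49.9°C ✓; 3' end CA has 1 G/C ✓ — fails.
Candidate 3 (21 nt, A=4 T=7 G=5 C=5): GC 10/21 = 47.6% ✓; Tm = 64.9 + 41·(10 − 16.4)/21 = 52.4°C ✓; 3' end TT has 0 G/C, need ≥1 ✗ — fails.
Candidate 4 (26 nt, A=7 T=7 G=3 C=9): GC 12/26 = 46.2% ✓; Tm = 64.9 + 41·(12 − 16.4)/26 = 58.0°C ✓; 3' end AT has 0 G/C, need ≥1 ✗ — fails.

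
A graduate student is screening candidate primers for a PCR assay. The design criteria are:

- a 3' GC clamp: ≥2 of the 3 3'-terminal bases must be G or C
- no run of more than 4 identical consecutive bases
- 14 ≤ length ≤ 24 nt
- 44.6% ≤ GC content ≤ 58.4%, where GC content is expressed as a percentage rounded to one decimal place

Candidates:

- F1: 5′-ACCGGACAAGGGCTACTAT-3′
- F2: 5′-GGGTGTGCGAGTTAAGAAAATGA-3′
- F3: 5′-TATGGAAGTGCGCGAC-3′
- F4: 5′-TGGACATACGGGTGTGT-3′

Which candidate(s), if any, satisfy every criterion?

F3 only.

F1 (19 nt, A=6 T=3 G=5 C=5): 3' end TAT has 0 G/C, need ≥2 ✗; longest run = 3 ✓; length 19 ✓; GC 10/19 = 52.6% ✓ — fails.
F2 (23 nt, A=8 T=5 G=9 C=1): 3' end TGA has 1 G/C, need ≥2 ✗; longest run = 4 ✓; length 23 ✓; GC 10/23 = 43.5%, outside 44.6–58.4% ✗ — fails.
F3 (16 nt, A=4 T=3 G=6 C=3): 3' end GAC has 2 G/C ✓; longest run = 2 ✓; length 16 ✓; GC 9/16 = 56.3% ✓ — passes.
F4 (17 nt, A=3 T=5 G=7 C=2): 3' end TGT has 1 G/C, need ≥2 ✗; longest run = 3 ✓; length 17 ✓; GC 9/17 = 52.9% ✓ — fails.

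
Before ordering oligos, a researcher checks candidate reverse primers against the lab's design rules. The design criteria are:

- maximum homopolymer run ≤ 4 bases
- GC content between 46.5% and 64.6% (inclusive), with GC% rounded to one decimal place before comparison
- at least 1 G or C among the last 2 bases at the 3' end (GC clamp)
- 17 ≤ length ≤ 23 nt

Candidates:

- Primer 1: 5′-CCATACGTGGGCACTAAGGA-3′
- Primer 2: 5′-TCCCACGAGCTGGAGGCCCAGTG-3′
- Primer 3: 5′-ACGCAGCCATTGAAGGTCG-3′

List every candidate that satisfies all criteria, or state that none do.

Primer 1 and Primer 3.

Primer 1 (20 nt, A=6 T=3 G=6 C=5): longest run = 3 ✓; GC 11/20 = 55.0% ✓; 3' end GA has 1 G/C ✓; length 20 ✓ — passes.
Primer 2 (23 nt, A=4 T=3 G=8 C=8): longest run = 3 ✓; GC 16/23 = 69.6%, outside 46.5–64.6% ✗; 3' end TG has 1 G/C ✓; length 23 ✓ — fails.
Primer 3 (19 nt, A=5 T=3 G=6 C=5): longest run = 2 ✓; GC 11/19 = 57.9% ✓; 3' end CG has 2 G/C ✓; length 19 ✓ — passes.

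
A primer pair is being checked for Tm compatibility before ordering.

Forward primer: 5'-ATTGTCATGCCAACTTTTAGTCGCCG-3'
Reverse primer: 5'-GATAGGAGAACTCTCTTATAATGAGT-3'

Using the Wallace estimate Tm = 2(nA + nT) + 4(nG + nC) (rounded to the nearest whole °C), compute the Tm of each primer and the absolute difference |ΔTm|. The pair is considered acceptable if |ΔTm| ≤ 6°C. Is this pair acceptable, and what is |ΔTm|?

Forward: A=5 T=9 G=5 C=7 → Tm = 2·14 + 4·12 = 76°C.
Reverse: A=9 T=8 G=6 C=3 → Tm = 2·17 + 4·9 = 70°C.
|ΔTm| = |76 − 70| = 6°C, ≤ 6°C.

|ΔTm| = 6°C; the pair is acceptable.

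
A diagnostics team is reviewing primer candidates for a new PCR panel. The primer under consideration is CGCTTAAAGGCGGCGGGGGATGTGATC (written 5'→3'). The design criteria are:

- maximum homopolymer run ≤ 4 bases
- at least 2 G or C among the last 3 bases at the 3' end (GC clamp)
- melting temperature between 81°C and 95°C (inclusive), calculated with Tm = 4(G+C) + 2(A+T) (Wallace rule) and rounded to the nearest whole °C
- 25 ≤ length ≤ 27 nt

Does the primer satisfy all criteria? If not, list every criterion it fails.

Fails: homopolymer run, GC clamp.

Base counts: A=5, T=5, G=12, C=5 (length 27).
homopolymer run: longest run = 5, exceeds 4 ✗
GC clamp: 3' end ATC has 1 G/C, need ≥2 ✗
Tm: Tm = 2·10 + 4·17 = 88°C ✓
length: length 27 ✓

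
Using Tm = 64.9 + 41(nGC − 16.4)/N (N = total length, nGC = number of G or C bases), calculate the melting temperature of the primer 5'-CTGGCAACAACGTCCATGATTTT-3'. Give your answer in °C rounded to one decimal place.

Base counts: A=6, T=7, G=4, C=6; G+C = 10, N = 23.
Tm = 64.9 + 41·(10 − 16.4)/23 = 64.9 + -262.40/23 = 53.5°C.

53.5°C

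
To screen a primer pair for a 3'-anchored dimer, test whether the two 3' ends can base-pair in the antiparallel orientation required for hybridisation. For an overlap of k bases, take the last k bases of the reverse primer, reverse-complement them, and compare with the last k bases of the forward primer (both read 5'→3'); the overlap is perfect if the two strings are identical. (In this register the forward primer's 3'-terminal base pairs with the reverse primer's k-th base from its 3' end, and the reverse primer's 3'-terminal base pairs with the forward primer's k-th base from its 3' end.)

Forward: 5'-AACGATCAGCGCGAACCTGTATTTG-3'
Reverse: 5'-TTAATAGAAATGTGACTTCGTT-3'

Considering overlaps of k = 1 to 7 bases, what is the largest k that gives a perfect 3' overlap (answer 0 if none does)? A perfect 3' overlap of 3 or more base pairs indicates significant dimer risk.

Longest perfect overlap: 0 complementary base pairs; below the dimer-risk threshold (threshold 3).

Last 7 bases (5'→3') — forward …GTATTTG, reverse …CTTCGTT.
Reverse complement of the reverse primer's last 7 bases: AACGAAG; its first k bases are the reverse complement of the reverse primer's last k bases, so a perfect k-base overlap needs the forward primer's last k bases to equal them.
Comparing (forward last k vs required): k=1: G vs A ✗; k=2: TG vs AA ✗; k=3: TTG vs AAC ✗; k=4: TTTG vs AACG ✗; k=5: ATTTG vs AACGA ✗; k=6: TATTTG vs AACGAA ✗; k=7: GTATTTG vs AACGAAG ✗.
No overlap length from 1 to 7 is perfect, so the longest perfect 3' overlap is 0.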